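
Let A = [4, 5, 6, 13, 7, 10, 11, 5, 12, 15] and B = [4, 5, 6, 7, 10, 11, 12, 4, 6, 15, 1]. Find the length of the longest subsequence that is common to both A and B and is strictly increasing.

8

A longest common strictly increasing subsequence is 4, 5, 6, 7, 10, 11, 12, 15 (length 8); it appears in order in both A and B, and no longer such subsequence exists.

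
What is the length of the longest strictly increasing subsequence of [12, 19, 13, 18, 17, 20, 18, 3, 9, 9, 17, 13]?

Let dp[i] be the longest increasing subsequence ending at position i. Then dp = [1, 2, 2, 3, 3, 4, 4, 1, 2, 2, 3, 3].
The maximum is 4; one witness is 12, 13, 18, 20 at positions 1,3,4,6.

4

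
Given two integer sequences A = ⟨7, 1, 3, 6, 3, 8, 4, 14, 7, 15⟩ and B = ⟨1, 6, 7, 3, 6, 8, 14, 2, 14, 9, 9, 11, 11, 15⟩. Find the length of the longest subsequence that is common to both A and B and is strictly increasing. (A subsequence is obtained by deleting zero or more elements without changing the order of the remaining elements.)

For each value that appears in both, track the longest common increasing run ending there.
The best achievable length is 6; one witness is 1, 3, 6, 8, 14, 15 (A-positions 2,3,4,6,8,10, B-positions 1,4,5,6,7,14).

6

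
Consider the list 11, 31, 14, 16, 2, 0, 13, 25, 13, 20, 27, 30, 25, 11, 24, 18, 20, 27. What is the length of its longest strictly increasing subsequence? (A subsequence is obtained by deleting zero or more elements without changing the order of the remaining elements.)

Scanning left to right, the best length ending at each element is: 11→1, 31→2, 14→2, 16→3, 2→1, 0→1, 13→2, 25→4, 13→2, 20→4, 27→5, 30→6, 25→5, 11→2, 24→5, 18→4, 20→5, 27→6.
So the longest increasing subsequence has length 6, e.g. 11, 14, 16, 25, 27, 30.

6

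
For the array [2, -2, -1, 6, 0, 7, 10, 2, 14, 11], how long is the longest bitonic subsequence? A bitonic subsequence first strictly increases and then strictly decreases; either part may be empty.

Let inc[i] be the LIS ending at i and dec[i] the longest strictly decreasing subsequence starting at i. inc = [1, 1, 2, 3, 3, 4, 5, 4, 6, 6], dec = [2, 1, 1, 2, 1, 2, 2, 1, 2, 1].
max_i inc[i]+dec[i]−1 = 7, with one witness -2, -1, 6, 7, 10, 14, 11.

7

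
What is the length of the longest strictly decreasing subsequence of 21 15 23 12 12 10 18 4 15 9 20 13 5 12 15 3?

7

Scanning left to right, the best length ending at each element is: 21→1, 15→2, 23→1, 12→3, 12→3, 10→4, 18→2, 4→5, 15→3, 9→5, 20→2, 13→4, 5→6, 12→5, 15→3, 3→7.
So the longest decreasing subsequence has length 7, e.g. 21, 15, 12, 10, 9, 5, 3.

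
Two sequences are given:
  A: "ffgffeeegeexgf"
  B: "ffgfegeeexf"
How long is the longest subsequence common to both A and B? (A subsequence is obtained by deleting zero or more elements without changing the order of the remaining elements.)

10

A longest common subsequence is ffgfeeeexf (length 10); the LCS DP confirms no longer common subsequence exists.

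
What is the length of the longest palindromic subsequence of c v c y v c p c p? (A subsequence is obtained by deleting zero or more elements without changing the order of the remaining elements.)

5

One longest palindromic subsequence is ccvcc (positions 1,3,5,6,8); it reads the same forward and backward, and the interval DP gives dp[1][9] = 5.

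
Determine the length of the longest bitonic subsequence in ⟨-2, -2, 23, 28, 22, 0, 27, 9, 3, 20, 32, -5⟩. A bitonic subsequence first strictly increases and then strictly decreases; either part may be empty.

7

Let inc[i] be the LIS ending at i and dec[i] the longest strictly decreasing subsequence starting at i. inc = [1, 1, 2, 3, 2, 2, 3, 3, 3, 4, 5, 1], dec = [2, 2, 5, 5, 4, 2, 4, 3, 2, 2, 2, 1].
max_i inc[i]+dec[i]−1 = 7, with one witness -2, 23, 28, 27, 9, 3, -5.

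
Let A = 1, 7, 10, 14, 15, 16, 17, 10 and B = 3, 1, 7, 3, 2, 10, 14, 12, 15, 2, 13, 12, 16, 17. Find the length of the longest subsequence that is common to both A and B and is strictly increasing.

For each value that appears in both, track the longest common increasing run ending there.
The best achievable length is 7; one witness is 1, 7, 10, 14, 15, 16, 17 (A-positions 1,2,3,4,5,6,7, B-positions 2,3,6,7,9,13,14).

7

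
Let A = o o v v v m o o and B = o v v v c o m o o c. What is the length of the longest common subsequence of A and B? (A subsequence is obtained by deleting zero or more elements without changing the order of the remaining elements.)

7

Backtracking the LCS table gives one alignment: o (A2,B1) → v (A3,B2) → v (A4,B3) → v (A5,B4) → m (A6,B7) → o (A7,B8) → o (A8,B9).
So the longest common subsequence has length 7.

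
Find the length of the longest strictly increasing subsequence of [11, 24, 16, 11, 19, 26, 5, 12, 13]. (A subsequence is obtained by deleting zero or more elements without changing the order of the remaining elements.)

Scanning left to right, the best length ending at each element is: 11→1, 24→2, 16→2, 11→1, 19→3, 26→4, 5→1, 12→2, 13→3.
So the longest increasing subsequence has length 4, e.g. 11, 16, 19, 26.

4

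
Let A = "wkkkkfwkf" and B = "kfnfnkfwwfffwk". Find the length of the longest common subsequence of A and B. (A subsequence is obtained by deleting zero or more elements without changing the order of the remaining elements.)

5

A longest common subsequence is kkfwk (length 5); the LCS DP confirms no longer common subsequence exists.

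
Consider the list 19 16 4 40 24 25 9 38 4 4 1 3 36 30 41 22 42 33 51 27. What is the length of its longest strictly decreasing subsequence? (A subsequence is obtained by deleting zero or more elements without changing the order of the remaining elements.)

Scanning left to right, the best length ending at each element is: 19→1, 16→2, 4→3, 40→1, 24→2, 25→2, 9→3, 38→2, 4→4, 4→4, 1→5, 3→5, 36→3, 30→4, 41→1, 22→5, 42→1, 33→4, 51→1, 27→5.
So the longest decreasing subsequence has length 5, e.g. 19, 16, 9, 4, 1.

5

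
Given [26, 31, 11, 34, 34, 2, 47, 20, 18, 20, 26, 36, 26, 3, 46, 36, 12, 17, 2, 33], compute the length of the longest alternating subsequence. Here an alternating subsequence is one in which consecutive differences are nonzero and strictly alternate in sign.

Track the best alternating length ending on an up-step vs a down-step at each position: up/down = 1/1, 2/1, 1/3, 4/1, 4/1, 1/5, 6/1, 6/7, 6/7, 8/7, 8/7, 8/7, 8/9, 6/9, 10/7, 10/11, 10/11, 12/11, 1/13, 14/11.
The maximum over both is 14; one such subsequence is 26, 31, 11, 34, 2, 47, 20, 36, 26, 46, 12, 17, 2, 33.

14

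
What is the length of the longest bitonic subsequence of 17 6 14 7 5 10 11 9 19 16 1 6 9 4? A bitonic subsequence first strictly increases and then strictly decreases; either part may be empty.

Let inc[i] be the LIS ending at i and dec[i] the longest strictly decreasing subsequence starting at i. inc = [1, 1, 2, 2, 1, 3, 4, 3, 5, 5, 1, 2, 3, 2], dec = [6, 3, 5, 3, 2, 4, 4, 3, 4, 3, 1, 2, 2, 1].
max_i inc[i]+dec[i]−1 = 8, with one witness 6, 7, 10, 11, 19, 16, 9, 4.

8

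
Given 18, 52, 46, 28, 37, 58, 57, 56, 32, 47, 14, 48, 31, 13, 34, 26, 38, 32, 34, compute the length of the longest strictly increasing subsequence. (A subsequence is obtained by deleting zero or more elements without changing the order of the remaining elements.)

5

Scanning left to right, the best length ending at each element is: 18→1, 52→2, 46→2, 28→2, 37→3, 58→4, 57→4, 56→4, 32→3, 47→4, 14→1, 48→5, 31→3, 13→1, 34→4, 26→2, 38→5, 32→4, 34→5.
So the longest increasing subsequence has length 5, e.g. 18, 28, 37, 47, 48.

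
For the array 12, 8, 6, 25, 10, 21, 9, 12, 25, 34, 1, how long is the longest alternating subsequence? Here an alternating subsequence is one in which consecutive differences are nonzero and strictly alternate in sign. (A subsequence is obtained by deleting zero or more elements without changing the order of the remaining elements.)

Track the best alternating length ending on an up-step vs a down-step at each position: up/down = 1/1, 1/2, 1/2, 3/1, 3/4, 5/4, 3/6, 7/6, 7/1, 7/1, 1/8.
The maximum over both is 8; one such subsequence is 12, 8, 25, 10, 21, 9, 12, 1.

8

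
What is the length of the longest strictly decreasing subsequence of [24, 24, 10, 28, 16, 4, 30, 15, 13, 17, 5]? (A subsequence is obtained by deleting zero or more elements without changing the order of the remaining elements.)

5

Scanning left to right, the best length ending at each element is: 24→1, 24→1, 10→2, 28→1, 16→2, 4→3, 30→1, 15→3, 13→4, 17→2, 5→5.
So the longest decreasing subsequence has length 5, e.g. 24, 16, 15, 13, 5.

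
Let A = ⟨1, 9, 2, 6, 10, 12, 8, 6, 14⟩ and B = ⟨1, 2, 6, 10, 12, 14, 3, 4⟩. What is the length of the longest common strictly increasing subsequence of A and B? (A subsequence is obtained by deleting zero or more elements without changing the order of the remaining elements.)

A longest common strictly increasing subsequence is 1, 2, 6, 10, 12, 14 (length 6); it appears in order in both A and B, and no longer such subsequence exists.

6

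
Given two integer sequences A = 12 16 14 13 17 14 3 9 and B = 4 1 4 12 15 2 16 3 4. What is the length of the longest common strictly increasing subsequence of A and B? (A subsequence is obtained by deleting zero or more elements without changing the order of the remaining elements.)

2

For each value that appears in both, track the longest common increasing run ending there.
The best achievable length is 2; one witness is 12, 16 (A-positions 1,2, B-positions 4,7).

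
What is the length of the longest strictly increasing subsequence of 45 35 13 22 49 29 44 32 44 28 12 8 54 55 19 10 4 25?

Scanning left to right, the best length ending at each element is: 45→1, 35→1, 13→1, 22→2, 49→3, 29→3, 44→4, 32→4, 44→5, 28→3, 12→1, 8→1, 54→6, 55→7, 19→2, 10→2, 4→1, 25→3.
So the longest increasing subsequence has length 7, e.g. 13, 22, 29, 32, 44, 54, 55.

7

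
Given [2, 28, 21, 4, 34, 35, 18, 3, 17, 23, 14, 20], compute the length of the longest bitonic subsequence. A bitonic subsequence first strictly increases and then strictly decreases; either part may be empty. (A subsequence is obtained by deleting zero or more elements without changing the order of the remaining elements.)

7

One longest bitonic subsequence is 2, 28, 34, 35, 18, 17, 14 (positions 1,2,5,6,7,9,11): it rises to 35 then falls. Length 7 is optimal.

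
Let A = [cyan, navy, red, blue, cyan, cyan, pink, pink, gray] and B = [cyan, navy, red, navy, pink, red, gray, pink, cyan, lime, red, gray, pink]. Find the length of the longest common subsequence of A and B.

6

Backtracking the LCS table gives one alignment: cyan (A1,B1) → navy (A2,B2) → red (A3,B3) → pink (A7,B5) → pink (A8,B8) → gray (A9,B12).
So the longest common subsequence has length 6.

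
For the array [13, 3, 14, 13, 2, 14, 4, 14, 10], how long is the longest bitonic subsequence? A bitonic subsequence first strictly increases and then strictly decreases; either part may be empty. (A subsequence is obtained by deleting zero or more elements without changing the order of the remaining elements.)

4

Let inc[i] be the LIS ending at i and dec[i] the longest strictly decreasing subsequence starting at i. inc = [1, 1, 2, 2, 1, 3, 2, 3, 3], dec = [3, 2, 3, 2, 1, 2, 1, 2, 1].
max_i inc[i]+dec[i]−1 = 4, with one witness 13, 14, 13, 10.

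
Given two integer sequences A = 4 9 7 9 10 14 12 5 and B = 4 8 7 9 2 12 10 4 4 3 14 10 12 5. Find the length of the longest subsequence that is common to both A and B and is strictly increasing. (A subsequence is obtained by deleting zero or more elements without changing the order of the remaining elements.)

5

For each value that appears in both, track the longest common increasing run ending there.
The best achievable length is 5; one witness is 4, 7, 9, 10, 14 (A-positions 1,3,4,5,6, B-positions 1,3,4,7,11).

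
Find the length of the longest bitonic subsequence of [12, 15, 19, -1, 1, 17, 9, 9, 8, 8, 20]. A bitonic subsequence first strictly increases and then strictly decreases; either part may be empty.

One longest bitonic subsequence is 12, 15, 19, 17, 9, 8 (positions 1,2,3,6,8,10): it rises to 19 then falls. Length 6 is optimal.

6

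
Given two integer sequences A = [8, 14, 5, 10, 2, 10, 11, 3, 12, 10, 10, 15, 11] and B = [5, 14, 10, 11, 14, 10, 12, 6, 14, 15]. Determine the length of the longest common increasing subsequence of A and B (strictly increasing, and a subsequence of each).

For each value that appears in both, track the longest common increasing run ending there.
The best achievable length is 5; one witness is 5, 10, 11, 12, 15 (A-positions 3,4,7,9,12, B-positions 1,3,4,7,10).

5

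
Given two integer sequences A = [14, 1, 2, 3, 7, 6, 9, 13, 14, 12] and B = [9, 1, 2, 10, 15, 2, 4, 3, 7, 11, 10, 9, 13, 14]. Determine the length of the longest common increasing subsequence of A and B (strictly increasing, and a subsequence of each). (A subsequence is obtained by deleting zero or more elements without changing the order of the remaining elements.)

7

A longest common strictly increasing subsequence is 1, 2, 3, 7, 9, 13, 14 (length 7); it appears in order in both A and B, and no longer such subsequence exists.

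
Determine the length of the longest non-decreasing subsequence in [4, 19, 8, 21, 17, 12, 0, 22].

4

Scanning left to right, the best length ending at each element is: 4→1, 19→2, 8→2, 21→3, 17→3, 12→3, 0→1, 22→4.
So the longest non-decreasing subsequence has length 4, e.g. 4, 19, 21, 22.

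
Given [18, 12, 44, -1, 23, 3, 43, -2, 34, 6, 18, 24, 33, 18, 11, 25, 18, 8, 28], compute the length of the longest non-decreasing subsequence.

One longest non-decreasing subsequence is -1, 3, 6, 18, 24, 25, 28 (positions 4,6,10,11,12,16,19), of length 7; no longer one exists.

7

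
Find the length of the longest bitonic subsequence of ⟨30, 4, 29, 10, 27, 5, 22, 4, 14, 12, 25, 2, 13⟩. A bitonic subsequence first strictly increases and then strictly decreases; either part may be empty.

7

Let inc[i] be the LIS ending at i and dec[i] the longest strictly decreasing subsequence starting at i. inc = [1, 1, 2, 2, 3, 2, 3, 1, 3, 3, 4, 1, 4], dec = [7, 2, 6, 4, 5, 3, 4, 2, 3, 2, 2, 1, 1].
max_i inc[i]+dec[i]−1 = 7, with one witness 30, 29, 27, 22, 14, 12, 2.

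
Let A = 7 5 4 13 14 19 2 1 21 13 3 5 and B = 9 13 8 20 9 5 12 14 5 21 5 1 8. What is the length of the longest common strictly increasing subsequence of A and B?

3

For each value that appears in both, track the longest common increasing run ending there.
The best achievable length is 3; one witness is 13, 14, 21 (A-positions 4,5,9, B-positions 2,8,10).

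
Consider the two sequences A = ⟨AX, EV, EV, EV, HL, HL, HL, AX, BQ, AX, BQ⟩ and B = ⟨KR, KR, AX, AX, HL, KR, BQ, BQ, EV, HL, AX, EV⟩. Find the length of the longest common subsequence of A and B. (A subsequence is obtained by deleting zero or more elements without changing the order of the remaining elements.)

A longest common subsequence is AX, EV, HL, AX (length 4); the LCS DP confirms no longer common subsequence exists.

4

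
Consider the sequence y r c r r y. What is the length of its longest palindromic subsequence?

5

One longest palindromic subsequence is yrrry (positions 1,2,4,5,6); it reads the same forward and backward, and the interval DP gives dp[1][6] = 5.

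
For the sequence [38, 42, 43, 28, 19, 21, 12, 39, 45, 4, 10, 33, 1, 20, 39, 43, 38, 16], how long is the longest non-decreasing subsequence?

5

One longest non-decreasing subsequence is 19, 21, 39, 39, 43 (positions 5,6,8,15,16), of length 5; no longer one exists.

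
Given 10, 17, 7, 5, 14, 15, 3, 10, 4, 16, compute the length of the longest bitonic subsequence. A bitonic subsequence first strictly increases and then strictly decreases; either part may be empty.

One longest bitonic subsequence is 10, 17, 15, 10, 4 (positions 1,2,6,8,9): it rises to 17 then falls. Length 5 is optimal.

5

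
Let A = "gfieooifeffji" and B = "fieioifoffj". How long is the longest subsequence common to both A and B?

A longest common subsequence is fieoifffj (length 9); the LCS DP confirms no longer common subsequence exists.

9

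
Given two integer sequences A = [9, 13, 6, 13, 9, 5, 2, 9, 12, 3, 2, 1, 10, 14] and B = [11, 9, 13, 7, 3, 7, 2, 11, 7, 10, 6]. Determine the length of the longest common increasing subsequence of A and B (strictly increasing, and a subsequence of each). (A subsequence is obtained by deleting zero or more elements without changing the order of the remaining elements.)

2

For each value that appears in both, track the longest common increasing run ending there.
The best achievable length is 2; one witness is 9, 13 (A-positions 1,2, B-positions 2,3).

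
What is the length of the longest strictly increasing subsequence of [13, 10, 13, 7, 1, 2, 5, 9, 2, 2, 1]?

4

One longest increasing subsequence is 1, 2, 5, 9 (positions 5,6,7,8), of length 4; no longer one exists.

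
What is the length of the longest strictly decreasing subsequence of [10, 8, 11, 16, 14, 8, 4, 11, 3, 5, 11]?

5

Scanning left to right, the best length ending at each element is: 10→1, 8→2, 11→1, 16→1, 14→2, 8→3, 4→4, 11→3, 3→5, 5→4, 11→3.
So the longest decreasing subsequence has length 5, e.g. 16, 14, 8, 4, 3.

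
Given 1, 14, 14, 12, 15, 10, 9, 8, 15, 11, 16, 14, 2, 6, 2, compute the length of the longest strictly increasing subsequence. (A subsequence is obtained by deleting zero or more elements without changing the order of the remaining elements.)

One longest increasing subsequence is 1, 14, 15, 16 (positions 1,2,5,11), of length 4; no longer one exists.

4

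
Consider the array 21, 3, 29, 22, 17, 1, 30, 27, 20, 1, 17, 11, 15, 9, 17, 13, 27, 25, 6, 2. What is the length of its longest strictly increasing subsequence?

One longest increasing subsequence is 3, 11, 15, 17, 27 (positions 2,12,13,15,17), of length 5; no longer one exists.

5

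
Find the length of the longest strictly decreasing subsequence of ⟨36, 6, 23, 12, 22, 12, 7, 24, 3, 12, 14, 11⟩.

One longest decreasing subsequence is 36, 23, 22, 12, 7, 3 (positions 1,3,5,6,7,9), of length 6; no longer one exists.

6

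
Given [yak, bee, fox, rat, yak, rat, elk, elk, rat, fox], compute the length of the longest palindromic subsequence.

One longest palindromic subsequence is fox rat elk elk rat fox (positions 3,4,7,8,9,10); it reads the same forward and backward, and the interval DP gives dp[1][10] = 6.

6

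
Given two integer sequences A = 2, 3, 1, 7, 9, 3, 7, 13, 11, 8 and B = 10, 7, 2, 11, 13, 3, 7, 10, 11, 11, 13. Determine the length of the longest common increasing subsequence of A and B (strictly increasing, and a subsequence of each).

For each value that appears in both, track the longest common increasing run ending there.
The best achievable length is 4; one witness is 2, 3, 7, 11 (A-positions 1,2,4,9, B-positions 3,6,7,9).

4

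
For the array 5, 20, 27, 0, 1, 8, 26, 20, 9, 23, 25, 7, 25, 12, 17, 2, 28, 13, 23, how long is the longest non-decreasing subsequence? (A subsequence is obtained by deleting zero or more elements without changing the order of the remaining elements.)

One longest non-decreasing subsequence is 0, 1, 8, 20, 23, 25, 25, 28 (positions 4,5,6,8,10,11,13,17), of length 8; no longer one exists.

8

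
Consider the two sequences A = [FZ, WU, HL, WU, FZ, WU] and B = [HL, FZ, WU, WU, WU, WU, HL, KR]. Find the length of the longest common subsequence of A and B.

Backtracking the LCS table gives one alignment: FZ (A1,B2) → WU (A2,B4) → WU (A4,B5) → WU (A6,B6).
So the longest common subsequence has length 4.

4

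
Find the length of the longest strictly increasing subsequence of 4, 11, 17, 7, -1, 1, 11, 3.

3

Let dp[i] be the longest increasing subsequence ending at position i. Then dp = [1, 2, 3, 2, 1, 2, 3, 3].
The maximum is 3; one witness is 4, 11, 17 at positions 1,2,3.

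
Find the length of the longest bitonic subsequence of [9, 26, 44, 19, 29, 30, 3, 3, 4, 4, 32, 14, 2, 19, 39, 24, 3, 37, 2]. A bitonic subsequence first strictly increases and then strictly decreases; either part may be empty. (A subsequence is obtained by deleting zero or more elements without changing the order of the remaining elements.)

9

Let inc[i] be the LIS ending at i and dec[i] the longest strictly decreasing subsequence starting at i. inc = [1, 2, 3, 2, 3, 4, 1, 1, 2, 2, 5, 3, 1, 4, 6, 5, 2, 6, 1], dec = [4, 5, 5, 4, 4, 4, 2, 2, 3, 3, 4, 3, 1, 3, 4, 3, 2, 2, 1].
max_i inc[i]+dec[i]−1 = 9, with one witness 9, 26, 29, 30, 32, 39, 24, 3, 2.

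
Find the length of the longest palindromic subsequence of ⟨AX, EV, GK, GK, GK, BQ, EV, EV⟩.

Using dp[i][j] = 2 + dp[i+1][j−1] if the ends match, else max(dp[i+1][j], dp[i][j−1]):
dp[1][8] = 5. A witness is EV GK GK GK EV at positions 2,3,4,5,8.

5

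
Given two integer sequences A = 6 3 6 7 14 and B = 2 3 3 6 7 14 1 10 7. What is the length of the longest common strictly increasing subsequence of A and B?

For each value that appears in both, track the longest common increasing run ending there.
The best achievable length is 4; one witness is 3, 6, 7, 14 (A-positions 2,3,4,5, B-positions 2,4,5,6).

4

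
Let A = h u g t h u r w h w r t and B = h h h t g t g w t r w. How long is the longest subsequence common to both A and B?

5

Backtracking the LCS table gives one alignment: h (A1,B3) → g (A3,B7) → t (A4,B9) → r (A7,B10) → w (A10,B11).
So the longest common subsequence has length 5.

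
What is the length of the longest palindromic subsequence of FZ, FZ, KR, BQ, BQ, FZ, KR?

4

One longest palindromic subsequence is KR BQ BQ KR (positions 3,4,5,7); it reads the same forward and backward, and the interval DP gives dp[1][7] = 4.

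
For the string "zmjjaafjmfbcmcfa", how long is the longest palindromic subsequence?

7

One longest palindromic subsequence is afcmcfa (positions 5,7,12,13,14,15,16); it reads the same forward and backward, and the interval DP gives dp[1][16] = 7.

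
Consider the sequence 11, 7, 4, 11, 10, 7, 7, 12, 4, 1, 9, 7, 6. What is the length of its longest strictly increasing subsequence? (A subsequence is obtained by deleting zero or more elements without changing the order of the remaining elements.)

Scanning left to right, the best length ending at each element is: 11→1, 7→1, 4→1, 11→2, 10→2, 7→2, 7→2, 12→3, 4→1, 1→1, 9→3, 7→2, 6→2.
So the longest increasing subsequence has length 3, e.g. 7, 11, 12.

3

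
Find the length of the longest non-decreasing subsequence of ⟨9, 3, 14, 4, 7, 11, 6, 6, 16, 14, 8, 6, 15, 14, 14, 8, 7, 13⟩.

One longest non-decreasing subsequence is 3, 4, 7, 11, 14, 14, 14 (positions 2,4,5,6,10,14,15), of length 7; no longer one exists.

7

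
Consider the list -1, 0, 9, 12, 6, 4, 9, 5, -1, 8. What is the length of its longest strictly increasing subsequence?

5

Let dp[i] be the longest increasing subsequence ending at position i. Then dp = [1, 2, 3, 4, 3, 3, 4, 4, 1, 5].
The maximum is 5; one witness is -1, 0, 4, 5, 8 at positions 1,2,6,8,10.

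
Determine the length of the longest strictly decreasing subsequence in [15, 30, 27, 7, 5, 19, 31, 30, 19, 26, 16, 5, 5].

Scanning left to right, the best length ending at each element is: 15→1, 30→1, 27→2, 7→3, 5→4, 19→3, 31→1, 30→2, 19→3, 26→3, 16→4, 5→5, 5→5.
So the longest decreasing subsequence has length 5, e.g. 30, 27, 19, 16, 5.

5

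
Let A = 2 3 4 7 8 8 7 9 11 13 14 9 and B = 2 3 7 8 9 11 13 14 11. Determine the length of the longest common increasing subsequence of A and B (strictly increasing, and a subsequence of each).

A longest common strictly increasing subsequence is 2, 3, 7, 8, 9, 11, 13, 14 (length 8); it appears in order in both A and B, and no longer such subsequence exists.

8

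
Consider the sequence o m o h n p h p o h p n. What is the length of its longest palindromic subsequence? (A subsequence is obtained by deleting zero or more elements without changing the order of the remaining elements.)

7

Using dp[i][j] = 2 + dp[i+1][j−1] if the ends match, else max(dp[i+1][j], dp[i][j−1]):
dp[1][12] = 7. A witness is nphohpn at positions 5,6,7,9,10,11,12.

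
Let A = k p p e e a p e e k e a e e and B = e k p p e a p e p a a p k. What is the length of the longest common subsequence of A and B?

A longest common subsequence is kppeeapk (length 8); the LCS DP confirms no longer common subsequence exists.

8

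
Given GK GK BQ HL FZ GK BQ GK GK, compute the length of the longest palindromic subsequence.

One longest palindromic subsequence is GK GK BQ GK BQ GK GK (positions 1,2,3,6,7,8,9); it reads the same forward and backward, and the interval DP gives dp[1][9] = 7.

7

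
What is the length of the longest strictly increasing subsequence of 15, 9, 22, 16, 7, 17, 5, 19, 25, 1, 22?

Let dp[i] be the longest increasing subsequence ending at position i. Then dp = [1, 1, 2, 2, 1, 3, 1, 4, 5, 1, 5].
The maximum is 5; one witness is 15, 16, 17, 19, 25 at positions 1,4,6,8,9.

5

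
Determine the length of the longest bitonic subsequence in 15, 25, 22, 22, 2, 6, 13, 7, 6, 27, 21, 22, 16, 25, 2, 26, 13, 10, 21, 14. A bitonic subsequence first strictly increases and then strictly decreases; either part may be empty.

9

Let inc[i] be the LIS ending at i and dec[i] the longest strictly decreasing subsequence starting at i. inc = [1, 2, 2, 2, 1, 2, 3, 3, 2, 4, 4, 5, 4, 6, 1, 7, 4, 4, 5, 5], dec = [5, 6, 5, 5, 1, 2, 4, 3, 2, 5, 4, 4, 3, 3, 1, 3, 2, 1, 2, 1].
max_i inc[i]+dec[i]−1 = 9, with one witness 2, 6, 13, 21, 22, 25, 26, 21, 14.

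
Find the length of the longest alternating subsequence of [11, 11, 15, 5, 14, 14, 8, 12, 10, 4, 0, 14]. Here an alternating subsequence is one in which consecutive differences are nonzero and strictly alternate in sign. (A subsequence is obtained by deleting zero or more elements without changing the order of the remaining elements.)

Track the best alternating length ending on an up-step vs a down-step at each position: up/down = 1/1, 1/1, 2/1, 1/3, 4/3, 4/3, 4/5, 6/5, 6/7, 1/7, 1/7, 8/3.
The maximum over both is 8; one such subsequence is 11, 15, 5, 14, 8, 12, 10, 14.

8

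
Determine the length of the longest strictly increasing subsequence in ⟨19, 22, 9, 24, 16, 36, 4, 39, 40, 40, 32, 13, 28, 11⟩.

Scanning left to right, the best length ending at each element is: 19→1, 22→2, 9→1, 24→3, 16→2, 36→4, 4→1, 39→5, 40→6, 40→6, 32→4, 13→2, 28→4, 11→2.
So the longest increasing subsequence has length 6, e.g. 19, 22, 24, 36, 39, 40.

6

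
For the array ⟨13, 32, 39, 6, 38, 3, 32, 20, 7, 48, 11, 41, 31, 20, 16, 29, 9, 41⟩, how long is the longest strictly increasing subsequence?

6

One longest increasing subsequence is 6, 7, 11, 20, 29, 41 (positions 4,9,11,14,16,18), of length 6; no longer one exists.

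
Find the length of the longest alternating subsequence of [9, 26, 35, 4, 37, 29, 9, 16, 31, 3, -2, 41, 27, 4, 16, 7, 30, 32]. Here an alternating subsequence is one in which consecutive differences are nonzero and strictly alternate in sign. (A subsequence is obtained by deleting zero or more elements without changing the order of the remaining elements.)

A longest alternating subsequence is 9, 26, 4, 37, 9, 16, 3, 41, 4, 16, 7, 30 (positions 1,2,4,5,7,8,10,12,14,15,16,17); its 11 consecutive differences strictly alternate in sign, and length 12 is optimal.

12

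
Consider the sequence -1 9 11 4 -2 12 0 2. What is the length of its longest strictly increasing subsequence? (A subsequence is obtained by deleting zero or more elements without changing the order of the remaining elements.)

Let dp[i] be the longest increasing subsequence ending at position i. Then dp = [1, 2, 3, 2, 1, 4, 2, 3].
The maximum is 4; one witness is -1, 9, 11, 12 at positions 1,2,3,6.

4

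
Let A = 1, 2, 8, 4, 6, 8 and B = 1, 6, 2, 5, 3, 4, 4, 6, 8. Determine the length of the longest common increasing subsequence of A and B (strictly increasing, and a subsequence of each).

For each value that appears in both, track the longest common increasing run ending there.
The best achievable length is 5; one witness is 1, 2, 4, 6, 8 (A-positions 1,2,4,5,6, B-positions 1,3,6,8,9).

5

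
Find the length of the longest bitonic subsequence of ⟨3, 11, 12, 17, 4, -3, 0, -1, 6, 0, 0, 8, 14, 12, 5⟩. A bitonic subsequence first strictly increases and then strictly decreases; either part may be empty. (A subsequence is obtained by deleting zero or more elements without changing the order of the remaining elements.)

Let inc[i] be the LIS ending at i and dec[i] the longest strictly decreasing subsequence starting at i. inc = [1, 2, 3, 4, 2, 1, 2, 2, 3, 3, 3, 4, 5, 5, 4], dec = [3, 4, 4, 4, 3, 1, 2, 1, 2, 1, 1, 2, 3, 2, 1].
max_i inc[i]+dec[i]−1 = 7, with one witness 3, 11, 12, 17, 14, 12, 5.

7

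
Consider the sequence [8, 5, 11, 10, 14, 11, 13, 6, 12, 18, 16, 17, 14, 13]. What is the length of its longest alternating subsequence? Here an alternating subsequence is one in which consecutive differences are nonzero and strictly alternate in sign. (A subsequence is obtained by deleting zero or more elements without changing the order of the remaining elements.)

12

Track the best alternating length ending on an up-step vs a down-step at each position: up/down = 1/1, 1/2, 3/1, 3/4, 5/1, 5/6, 7/6, 3/8, 9/8, 9/1, 9/10, 11/10, 9/12, 9/12.
The maximum over both is 12; one such subsequence is 8, 5, 11, 10, 14, 11, 13, 6, 18, 16, 17, 14.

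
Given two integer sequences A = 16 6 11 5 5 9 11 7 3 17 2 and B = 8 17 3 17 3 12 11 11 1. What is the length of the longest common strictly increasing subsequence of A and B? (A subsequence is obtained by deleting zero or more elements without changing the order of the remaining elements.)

A longest common strictly increasing subsequence is 3, 17 (length 2); it appears in order in both A and B, and no longer such subsequence exists.

2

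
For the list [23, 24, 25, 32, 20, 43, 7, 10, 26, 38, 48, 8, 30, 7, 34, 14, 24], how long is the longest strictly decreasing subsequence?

One longest decreasing subsequence is 23, 20, 10, 8, 7 (positions 1,5,8,12,14), of length 5; no longer one exists.

5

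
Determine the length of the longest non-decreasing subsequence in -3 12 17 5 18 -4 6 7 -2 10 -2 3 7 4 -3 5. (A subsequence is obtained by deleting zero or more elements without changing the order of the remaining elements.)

One longest non-decreasing subsequence is -3, -2, -2, 3, 4, 5 (positions 1,9,11,12,14,16), of length 6; no longer one exists.

6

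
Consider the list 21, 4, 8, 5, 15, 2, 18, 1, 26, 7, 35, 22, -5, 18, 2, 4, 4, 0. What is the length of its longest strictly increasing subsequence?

One longest increasing subsequence is 4, 8, 15, 18, 26, 35 (positions 2,3,5,7,9,11), of length 6; no longer one exists.

6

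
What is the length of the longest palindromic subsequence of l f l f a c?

One longest palindromic subsequence is flf (positions 2,3,4); it reads the same forward and backward, and the interval DP gives dp[1][6] = 3.

3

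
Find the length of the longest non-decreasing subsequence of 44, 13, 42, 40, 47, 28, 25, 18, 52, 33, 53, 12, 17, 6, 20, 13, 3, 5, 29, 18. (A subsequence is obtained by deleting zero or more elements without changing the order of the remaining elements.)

5

Scanning left to right, the best length ending at each element is: 44→1, 13→1, 42→2, 40→2, 47→3, 28→2, 25→2, 18→2, 52→4, 33→3, 53→5, 12→1, 17→2, 6→1, 20→3, 13→2, 3→1, 5→2, 29→4, 18→3.
So the longest non-decreasing subsequence has length 5, e.g. 13, 42, 47, 52, 53.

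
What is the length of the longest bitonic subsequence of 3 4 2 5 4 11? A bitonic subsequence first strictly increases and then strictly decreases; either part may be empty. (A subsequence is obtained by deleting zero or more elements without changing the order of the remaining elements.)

4

One longest bitonic subsequence is 3, 4, 5, 4 (positions 1,2,4,5): it rises to 5 then falls. Length 4 is optimal.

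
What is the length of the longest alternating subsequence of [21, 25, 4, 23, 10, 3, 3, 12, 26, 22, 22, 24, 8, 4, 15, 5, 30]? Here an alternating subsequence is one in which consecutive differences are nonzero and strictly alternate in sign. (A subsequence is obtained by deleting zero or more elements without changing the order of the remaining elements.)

Track the best alternating length ending on an up-step vs a down-step at each position: up/down = 1/1, 2/1, 1/3, 4/3, 4/5, 1/5, 1/5, 6/5, 6/1, 6/7, 6/7, 8/7, 6/9, 6/9, 10/9, 10/11, 12/1.
The maximum over both is 12; one such subsequence is 21, 25, 4, 23, 10, 26, 22, 24, 8, 15, 5, 30.

12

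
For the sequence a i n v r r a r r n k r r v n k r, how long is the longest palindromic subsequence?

10

Using dp[i][j] = 2 + dp[i+1][j−1] if the ends match, else max(dp[i+1][j], dp[i][j−1]):
dp[1][17] = 10. A witness is nvrrrrrrvn at positions 3,4,5,6,8,9,12,13,14,15.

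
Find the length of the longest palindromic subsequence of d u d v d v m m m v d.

7

Using dp[i][j] = 2 + dp[i+1][j−1] if the ends match, else max(dp[i+1][j], dp[i][j−1]):
dp[1][11] = 7. A witness is dvmmmvd at positions 1,4,7,8,9,10,11.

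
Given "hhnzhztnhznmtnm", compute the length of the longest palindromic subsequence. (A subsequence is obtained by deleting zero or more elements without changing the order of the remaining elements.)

Using dp[i][j] = 2 + dp[i+1][j−1] if the ends match, else max(dp[i+1][j], dp[i][j−1]):
dp[1][15] = 7. A witness is ntnzntn at positions 3,7,8,10,11,13,14.

7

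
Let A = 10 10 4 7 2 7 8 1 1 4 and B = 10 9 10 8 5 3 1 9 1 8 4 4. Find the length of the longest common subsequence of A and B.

6

Backtracking the LCS table gives one alignment: 10 (A1,B1) → 10 (A2,B3) → 8 (A7,B4) → 1 (A8,B7) → 1 (A9,B9) → 4 (A10,B12).
So the longest common subsequence has length 6.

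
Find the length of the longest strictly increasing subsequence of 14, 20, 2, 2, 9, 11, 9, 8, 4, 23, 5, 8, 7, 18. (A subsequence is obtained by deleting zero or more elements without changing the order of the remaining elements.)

Scanning left to right, the best length ending at each element is: 14→1, 20→2, 2→1, 2→1, 9→2, 11→3, 9→2, 8→2, 4→2, 23→4, 5→3, 8→4, 7→4, 18→5.
So the longest increasing subsequence has length 5, e.g. 2, 4, 5, 8, 18.

5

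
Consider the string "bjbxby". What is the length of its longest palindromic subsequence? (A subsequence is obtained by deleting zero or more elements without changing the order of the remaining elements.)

3

Using dp[i][j] = 2 + dp[i+1][j−1] if the ends match, else max(dp[i+1][j], dp[i][j−1]):
dp[1][6] = 3. A witness is bxb at positions 3,4,5.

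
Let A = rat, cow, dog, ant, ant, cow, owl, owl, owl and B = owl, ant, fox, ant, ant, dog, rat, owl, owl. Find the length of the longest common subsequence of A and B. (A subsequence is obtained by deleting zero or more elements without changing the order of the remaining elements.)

A longest common subsequence is ant, ant, owl, owl (length 4); the LCS DP confirms no longer common subsequence exists.

4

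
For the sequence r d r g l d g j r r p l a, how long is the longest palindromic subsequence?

7

One longest palindromic subsequence is rrgdgrr (positions 1,3,4,6,7,9,10); it reads the same forward and backward, and the interval DP gives dp[1][13] = 7.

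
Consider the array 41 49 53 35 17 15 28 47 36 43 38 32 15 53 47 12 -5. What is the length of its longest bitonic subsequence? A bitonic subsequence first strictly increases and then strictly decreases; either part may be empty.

One longest bitonic subsequence is 41, 49, 53, 47, 43, 38, 32, 15, 12, -5 (positions 1,2,3,8,10,11,12,13,16,17): it rises to 53 then falls. Length 10 is optimal.

10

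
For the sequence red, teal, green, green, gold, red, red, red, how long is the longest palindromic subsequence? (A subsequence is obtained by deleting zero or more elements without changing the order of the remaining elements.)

4

One longest palindromic subsequence is red red red red (positions 1,6,7,8); it reads the same forward and backward, and the interval DP gives dp[1][8] = 4.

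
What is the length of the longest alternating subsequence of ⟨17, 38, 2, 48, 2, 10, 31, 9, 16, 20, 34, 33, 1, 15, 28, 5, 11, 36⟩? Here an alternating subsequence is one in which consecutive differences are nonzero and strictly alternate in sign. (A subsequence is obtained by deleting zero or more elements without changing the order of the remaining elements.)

Track the best alternating length ending on an up-step vs a down-step at each position: up/down = 1/1, 2/1, 1/3, 4/1, 1/5, 6/5, 6/5, 6/7, 8/7, 8/7, 8/5, 8/9, 1/9, 10/9, 10/9, 10/11, 12/11, 12/5.
The maximum over both is 12; one such subsequence is 17, 38, 2, 48, 2, 10, 9, 16, 1, 15, 5, 11.

12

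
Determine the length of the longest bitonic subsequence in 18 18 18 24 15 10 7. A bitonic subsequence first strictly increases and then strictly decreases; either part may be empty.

One longest bitonic subsequence is 18, 24, 15, 10, 7 (positions 1,4,5,6,7): it rises to 24 then falls. Length 5 is optimal.

5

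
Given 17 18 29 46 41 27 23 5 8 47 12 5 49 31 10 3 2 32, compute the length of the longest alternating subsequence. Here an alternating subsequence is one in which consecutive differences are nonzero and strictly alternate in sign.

8

Track the best alternating length ending on an up-step vs a down-step at each position: up/down = 1/1, 2/1, 2/1, 2/1, 2/3, 2/3, 2/3, 1/3, 4/3, 4/1, 4/5, 1/5, 6/1, 6/7, 6/7, 1/7, 1/7, 8/7.
The maximum over both is 8; one such subsequence is 17, 46, 41, 47, 12, 49, 31, 32.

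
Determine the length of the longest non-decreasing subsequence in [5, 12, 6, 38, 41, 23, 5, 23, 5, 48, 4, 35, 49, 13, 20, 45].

6

Scanning left to right, the best length ending at each element is: 5→1, 12→2, 6→2, 38→3, 41→4, 23→3, 5→2, 23→4, 5→3, 48→5, 4→1, 35→5, 49→6, 13→4, 20→5, 45→6.
So the longest non-decreasing subsequence has length 6, e.g. 5, 12, 38, 41, 48, 49.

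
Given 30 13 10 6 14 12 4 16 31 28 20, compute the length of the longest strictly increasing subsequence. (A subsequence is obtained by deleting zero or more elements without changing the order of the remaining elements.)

Scanning left to right, the best length ending at each element is: 30→1, 13→1, 10→1, 6→1, 14→2, 12→2, 4→1, 16→3, 31→4, 28→4, 20→4.
So the longest increasing subsequence has length 4, e.g. 13, 14, 16, 31.

4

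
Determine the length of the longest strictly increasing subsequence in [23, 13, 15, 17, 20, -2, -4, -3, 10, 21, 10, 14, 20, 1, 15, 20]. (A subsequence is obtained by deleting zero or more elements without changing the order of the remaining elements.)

6

Let dp[i] be the longest increasing subsequence ending at position i. Then dp = [1, 1, 2, 3, 4, 1, 1, 2, 3, 5, 3, 4, 5, 3, 5, 6].
The maximum is 6; one witness is -4, -3, 10, 14, 15, 20 at positions 7,8,9,12,15,16.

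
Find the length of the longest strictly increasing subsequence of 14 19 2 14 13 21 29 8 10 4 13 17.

Scanning left to right, the best length ending at each element is: 14→1, 19→2, 2→1, 14→2, 13→2, 21→3, 29→4, 8→2, 10→3, 4→2, 13→4, 17→5.
So the longest increasing subsequence has length 5, e.g. 2, 8, 10, 13, 17.

5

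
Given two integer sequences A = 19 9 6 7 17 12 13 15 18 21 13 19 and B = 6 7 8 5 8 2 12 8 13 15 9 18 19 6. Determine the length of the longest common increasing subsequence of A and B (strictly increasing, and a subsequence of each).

A longest common strictly increasing subsequence is 6, 7, 12, 13, 15, 18, 19 (length 7); it appears in order in both A and B, and no longer such subsequence exists.

7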